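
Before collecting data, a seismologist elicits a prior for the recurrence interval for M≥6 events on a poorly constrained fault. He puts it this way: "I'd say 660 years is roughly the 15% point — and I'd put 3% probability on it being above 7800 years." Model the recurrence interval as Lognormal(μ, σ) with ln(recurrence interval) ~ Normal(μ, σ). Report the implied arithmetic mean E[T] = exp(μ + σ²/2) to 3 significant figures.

If T ~ Lognormal(μ,σ) then ln T ~ Normal(μ,σ), so the p-quantile of ln T is μ + z_p·σ.
ln(660) = 6.492 and ln(7800) = 8.962; z_{0.15} = -1.036, z_{0.97} = 1.881.
σ = (8.962 − 6.492)/(1.881 − (-1.036)) = 0.847.
μ = 6.492 − (-1.036)·0.847 = 7.370.
E[T] = exp(μ + σ²/2) = exp(7.370 + 0.3583) = 2270 years.

E[T] ≈ 2270 years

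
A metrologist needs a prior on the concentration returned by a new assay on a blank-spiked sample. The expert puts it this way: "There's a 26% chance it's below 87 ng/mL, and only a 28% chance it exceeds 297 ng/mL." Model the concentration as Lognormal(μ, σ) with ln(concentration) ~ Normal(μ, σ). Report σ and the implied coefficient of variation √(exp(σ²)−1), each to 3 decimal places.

σ ≈ 1.001, CV ≈ 1.314

If T ~ Lognormal(μ,σ) then ln T ~ Normal(μ,σ), so the p-quantile of ln T is μ + z_p·σ.
ln(87) = 4.466 and ln(297) = 5.694; z_{0.26} = -0.6433, z_{0.72} = 0.5828.
σ = (5.694 − 4.466)/(0.5828 − (-0.6433)) = 1.001.
μ = 4.466 − (-0.6433)·1.001 = 5.110.
CV = √(exp(σ²)−1) = √(exp(1.0027)−1) = 1.314.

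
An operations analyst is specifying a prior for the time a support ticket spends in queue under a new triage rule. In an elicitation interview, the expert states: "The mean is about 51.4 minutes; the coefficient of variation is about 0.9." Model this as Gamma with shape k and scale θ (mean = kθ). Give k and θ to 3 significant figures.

For Gamma(k, scale θ): mean = kθ, variance = kθ², so CV = 1/√k.
CV = 0.9, hence k = 1/CV² = 1.23.
Then θ = mean/k = 51.4/1.23 = 41.6.

k ≈ 1.23, θ ≈ 41.6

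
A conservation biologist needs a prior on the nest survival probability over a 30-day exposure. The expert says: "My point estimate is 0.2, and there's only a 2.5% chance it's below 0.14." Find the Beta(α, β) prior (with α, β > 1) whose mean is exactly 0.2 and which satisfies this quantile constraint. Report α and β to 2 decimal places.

With mean 0.2 fixed, write α = 0.2s, β = 0.8s where s = α+β.
Need P(θ < 0.14) = 0.025 under Beta(0.2s, 0.8s). Normal approximation: (q−m)/√(m(1−m)/s) ≈ z_{0.025} = -1.96, so s ≈ 0.2·0.8·(-1.96)²/(0.14−0.2)² = 170.7.
At s = 170.7: P(θ<0.14) ≈ 0.018. Adjusting to match 0.025 gives s ≈ 149.14.
So α = 0.2·149.14 ≈ 29.83, β = 0.8·149.14 ≈ 119.31.

α ≈ 29.83, β ≈ 119.31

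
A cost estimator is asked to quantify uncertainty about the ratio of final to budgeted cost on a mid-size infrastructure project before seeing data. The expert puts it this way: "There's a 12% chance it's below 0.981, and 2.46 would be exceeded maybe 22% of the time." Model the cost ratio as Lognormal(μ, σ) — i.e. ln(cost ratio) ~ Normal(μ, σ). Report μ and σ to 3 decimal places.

μ ≈ 0.536, σ ≈ 0.472

If T ~ Lognormal(μ,σ) then ln T ~ Normal(μ,σ), so the p-quantile of ln T is μ + z_p·σ.
ln(0.981) = -0.01918 and ln(2.46) = 0.9002; z_{0.12} = -1.175, z_{0.78} = 0.7722.
σ = (0.9002 − -0.01918)/(0.7722 − (-1.175)) = 0.472.
μ = -0.01918 − (-1.175)·0.472 = 0.536.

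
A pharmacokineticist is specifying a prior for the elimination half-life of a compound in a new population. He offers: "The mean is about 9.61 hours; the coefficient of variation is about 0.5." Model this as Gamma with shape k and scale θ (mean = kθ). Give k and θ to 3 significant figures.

For Gamma(k, scale θ): mean = kθ, variance = kθ², so CV = 1/√k.
CV = 0.5, hence k = 1/CV² = 4.
Then θ = mean/k = 9.61/4 = 2.4.

k ≈ 4, θ ≈ 2.4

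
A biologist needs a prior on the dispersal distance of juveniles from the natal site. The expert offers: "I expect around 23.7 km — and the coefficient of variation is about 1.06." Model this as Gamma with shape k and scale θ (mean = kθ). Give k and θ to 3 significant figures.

For Gamma(k, scale θ): mean = kθ, variance = kθ², so CV = 1/√k.
CV = 1.06, hence k = 1/CV² = 0.89.
Then θ = mean/k = 23.7/0.89 = 26.6.

k ≈ 0.89, θ ≈ 26.6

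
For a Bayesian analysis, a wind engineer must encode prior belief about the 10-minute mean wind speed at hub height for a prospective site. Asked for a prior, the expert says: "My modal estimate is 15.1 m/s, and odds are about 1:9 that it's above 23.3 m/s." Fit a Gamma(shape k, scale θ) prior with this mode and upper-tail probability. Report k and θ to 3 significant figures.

k ≈ 10.9, θ ≈ 1.52

Gamma(k,θ) with k>1 has mode (k−1)θ, so θ = 15.1/(k−1).
Need P(X < 23.3) = 0.9 with θ tied to k this way. Start at k = 2, θ = 15.1: P(X<23.3) ≈ 0.456.
Too low — raise k to concentrate. Iterating converges to k ≈ 10.9.
Then θ = 15.1/(10.9−1) ≈ 1.52.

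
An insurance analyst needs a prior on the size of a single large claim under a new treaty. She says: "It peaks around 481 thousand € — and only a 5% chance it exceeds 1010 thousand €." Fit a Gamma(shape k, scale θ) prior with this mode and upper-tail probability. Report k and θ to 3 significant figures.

k ≈ 6.02, θ ≈ 95.8

Gamma(k,θ) with k>1 has mode (k−1)θ, so θ = 481/(k−1).
Need P(X < 1010) = 0.95 with θ tied to k this way. Start at k = 2, θ = 481: P(X<1010) ≈ 0.620.
Too low — raise k to concentrate. Iterating converges to k ≈ 6.02.
Then θ = 481/(6.02−1) ≈ 95.8.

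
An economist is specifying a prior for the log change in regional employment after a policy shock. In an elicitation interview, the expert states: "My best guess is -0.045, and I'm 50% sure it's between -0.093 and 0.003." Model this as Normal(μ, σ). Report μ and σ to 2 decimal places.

μ = -0.04, σ = 0.07

A symmetric 50% interval runs μ ± z·σ with z = 0.6745.
Half-width = 0.048, so σ = 0.048/0.6745 = 0.07.
μ is the stated best guess, -0.04.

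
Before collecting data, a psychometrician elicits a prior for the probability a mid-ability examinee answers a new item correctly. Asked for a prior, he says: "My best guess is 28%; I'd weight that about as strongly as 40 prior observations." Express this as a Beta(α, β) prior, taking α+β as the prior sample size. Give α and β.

α = 11.2, β = 28.8

Under the effective-sample-size interpretation, Beta(α, β) has prior mean α/(α+β) and prior sample size α+β.
So α+β = 40 and α/(α+β) = 0.28, giving α = 0.28·40 = 11.2 and β = 40 − 11.2 = 28.8.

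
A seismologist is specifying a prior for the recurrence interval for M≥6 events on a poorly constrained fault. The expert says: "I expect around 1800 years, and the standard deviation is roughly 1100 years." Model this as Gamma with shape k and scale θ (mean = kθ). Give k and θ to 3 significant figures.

For Gamma(k, scale θ): mean = kθ, variance = kθ², so CV = 1/√k.
CV = SD/mean = 1100/1800 = 0.6111, hence k = 1/CV² = 2.68.
Then θ = mean/k = 1800/2.68 = 672.

k ≈ 2.68, θ ≈ 672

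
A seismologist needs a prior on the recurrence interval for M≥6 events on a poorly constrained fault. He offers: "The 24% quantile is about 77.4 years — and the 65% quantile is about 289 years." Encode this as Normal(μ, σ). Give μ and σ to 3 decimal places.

μ = 214.310, σ = 193.840

The p-quantile of Normal(μ,σ) is μ + z_p·σ, with z_{0.24} = -0.7063 and z_{0.65} = 0.3853.
Eliminate σ: μ = (z₂·x₁ − z₁·x₂)/(z₂ − z₁) = (0.3853·77.4 − (-0.7063)·289)/1.092 = 214.310.
Then σ = (x₂ − x₁)/(z₂ − z₁) = (289 − 77.4)/1.092 = 193.840.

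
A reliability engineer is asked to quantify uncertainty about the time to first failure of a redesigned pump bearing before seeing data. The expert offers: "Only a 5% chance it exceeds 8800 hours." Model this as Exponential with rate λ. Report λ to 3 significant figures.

P(T > 8800.0) = e^(−λ·8800.0) = 0.05, so λ = −ln(0.05)/8800.0 = 0.00034.

λ ≈ 0.00034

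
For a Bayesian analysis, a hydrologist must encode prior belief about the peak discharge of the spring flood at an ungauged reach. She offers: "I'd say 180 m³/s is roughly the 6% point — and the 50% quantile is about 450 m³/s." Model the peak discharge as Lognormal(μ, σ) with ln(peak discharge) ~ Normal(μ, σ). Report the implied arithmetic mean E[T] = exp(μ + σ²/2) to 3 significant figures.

E[T] ≈ 535 m³/s

If T ~ Lognormal(μ,σ) then ln T ~ Normal(μ,σ), so the p-quantile of ln T is μ + z_p·σ.
ln(180) = 5.193 and ln(450) = 6.109; z_{0.06} = -1.555, z_{0.5} = 0.
σ = (6.109 − 5.193)/(0 − (-1.555)) = 0.589.
μ = 5.193 − (-1.555)·0.589 = 6.109.
E[T] = exp(μ + σ²/2) = exp(6.109 + 0.1737) = 535 m³/s.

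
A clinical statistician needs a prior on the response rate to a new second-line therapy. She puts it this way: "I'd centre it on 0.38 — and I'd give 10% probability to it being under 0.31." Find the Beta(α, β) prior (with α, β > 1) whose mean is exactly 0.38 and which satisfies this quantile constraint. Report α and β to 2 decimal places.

With mean 0.38 fixed, write α = 0.38s, β = 0.62s where s = α+β.
Need P(θ < 0.31) = 0.1 under Beta(0.38s, 0.62s). Normal approximation: (q−m)/√(m(1−m)/s) ≈ z_{0.1} = -1.28, so s ≈ 0.38·0.62·(-1.28)²/(0.31−0.38)² = 79.0.
At s = 79.0: P(θ<0.31) ≈ 0.097. Adjusting to match 0.1 gives s ≈ 77.06.
So α = 0.38·77.06 ≈ 29.28, β = 0.62·77.06 ≈ 47.78.

α ≈ 29.28, β ≈ 47.78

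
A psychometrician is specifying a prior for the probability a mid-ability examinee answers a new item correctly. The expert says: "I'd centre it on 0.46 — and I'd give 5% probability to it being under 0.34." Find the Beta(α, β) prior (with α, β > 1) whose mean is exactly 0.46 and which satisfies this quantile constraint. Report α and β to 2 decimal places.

α ≈ 20.70, β ≈ 24.30

With mean 0.46 fixed, write α = 0.46s, β = 0.54s where s = α+β.
Need P(θ < 0.34) = 0.05 under Beta(0.46s, 0.54s). Normal approximation: (q−m)/√(m(1−m)/s) ≈ z_{0.05} = -1.64, so s ≈ 0.46·0.54·(-1.64)²/(0.34−0.46)² = 46.7.
At s = 46.7: P(θ<0.34) ≈ 0.047. Adjusting to match 0.05 gives s ≈ 45.01.
So α = 0.46·45.01 ≈ 20.70, β = 0.54·45.01 ≈ 24.30.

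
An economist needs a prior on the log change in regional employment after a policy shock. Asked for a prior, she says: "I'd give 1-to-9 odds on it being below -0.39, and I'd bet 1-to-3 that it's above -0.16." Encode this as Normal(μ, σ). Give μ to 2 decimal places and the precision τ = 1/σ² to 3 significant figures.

For Normal(μ,σ), the p-quantile is μ + z_p·σ. Here z_{0.1} = -1.282, z_{0.75} = 0.6745.
So -0.39 = μ − 1.282σ and -0.16 = μ + 0.6745σ.
Subtracting: σ = (-0.16 − -0.39)/(0.6745 − (-1.282)) = 0.12.
Then μ = -0.39 − (-1.282)·0.12 = -0.24.
Precision τ = 1/σ² = 1/0.1176² = 72.3.

μ = -0.24, τ = 72.3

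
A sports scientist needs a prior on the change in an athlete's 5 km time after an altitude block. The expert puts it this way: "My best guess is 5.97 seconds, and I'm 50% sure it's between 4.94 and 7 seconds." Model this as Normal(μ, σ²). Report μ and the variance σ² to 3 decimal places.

A symmetric 50% interval runs μ ± z·σ with z = 0.6745.
Half-width = 1.03, so σ = 1.03/0.6745 = 1.5271 and σ² = 2.332.
μ is the stated best guess, 5.970.

μ = 5.970, σ² = 2.332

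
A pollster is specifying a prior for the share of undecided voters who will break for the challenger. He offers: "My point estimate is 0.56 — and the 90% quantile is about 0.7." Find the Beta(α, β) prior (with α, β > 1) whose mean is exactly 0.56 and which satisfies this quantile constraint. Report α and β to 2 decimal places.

α ≈ 11.13, β ≈ 8.75

With mean 0.56 fixed, write α = 0.56s, β = 0.44s where s = α+β.
Need P(θ < 0.7) = 0.9 under Beta(0.56s, 0.44s). Normal approximation: (q−m)/√(m(1−m)/s) ≈ z_{0.9} = 1.28, so s ≈ 0.56·0.44·(1.28)²/(0.7−0.56)² = 20.6.
At s = 20.6: P(θ<0.7) ≈ 0.904. Adjusting to match 0.9 gives s ≈ 19.88.
So α = 0.56·19.88 ≈ 11.13, β = 0.44·19.88 ≈ 8.75.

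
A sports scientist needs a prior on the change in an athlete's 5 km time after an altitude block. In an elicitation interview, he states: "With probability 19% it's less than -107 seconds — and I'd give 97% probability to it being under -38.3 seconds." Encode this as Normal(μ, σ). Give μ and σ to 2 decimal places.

For Normal(μ,σ), the p-quantile is μ + z_p·σ. Here z_{0.19} = -0.8779, z_{0.97} = 1.881.
So -107 = μ − 0.8779σ and -38.3 = μ + 1.881σ.
Subtracting: σ = (-38.3 − -107)/(1.881 − (-0.8779)) = 24.90.
Then μ = -107 − (-0.8779)·24.90 = -85.14.

μ = -85.14, σ = 24.90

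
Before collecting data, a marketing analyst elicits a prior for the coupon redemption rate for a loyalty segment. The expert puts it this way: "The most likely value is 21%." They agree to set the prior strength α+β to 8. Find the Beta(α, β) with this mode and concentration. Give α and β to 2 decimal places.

For α,β > 1 the Beta mode is (α−1)/(α+β−2). With α+β = 8, the mode is (α−1)/6.
Set (α−1)/6 = 0.21 → α = 1 + 0.21·6 = 2.26.
β = 8 − α = 5.74.

α = 2.26, β = 5.74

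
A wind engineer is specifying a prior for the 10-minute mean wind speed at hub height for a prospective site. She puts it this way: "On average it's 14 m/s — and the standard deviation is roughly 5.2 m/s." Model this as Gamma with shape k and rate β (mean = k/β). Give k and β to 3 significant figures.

k ≈ 7.25, β ≈ 0.518

For Gamma(k, rate β): mean = k/β, variance = k/β², so CV = 1/√k.
CV = SD/mean = 5.2/14 = 0.3714, hence k = 1/CV² = 7.25.
Then β = k/mean = 7.25/14 = 0.518.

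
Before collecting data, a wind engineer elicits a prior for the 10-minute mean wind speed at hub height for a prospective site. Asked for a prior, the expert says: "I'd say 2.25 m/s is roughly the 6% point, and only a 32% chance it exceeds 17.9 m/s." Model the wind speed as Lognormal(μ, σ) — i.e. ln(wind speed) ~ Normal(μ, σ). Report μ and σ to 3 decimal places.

If T ~ Lognormal(μ,σ) then ln T ~ Normal(μ,σ), so the p-quantile of ln T is μ + z_p·σ.
ln(2.25) = 0.8109 and ln(17.9) = 2.885; z_{0.06} = -1.555, z_{0.68} = 0.4677.
σ = (2.885 − 0.8109)/(0.4677 − (-1.555)) = 1.025.
μ = 0.8109 − (-1.555)·1.025 = 2.405.

μ ≈ 2.405, σ ≈ 1.025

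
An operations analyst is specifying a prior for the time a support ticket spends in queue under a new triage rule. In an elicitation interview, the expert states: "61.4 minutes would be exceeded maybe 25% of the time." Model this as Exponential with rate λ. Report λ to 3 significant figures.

P(T > 61.4) = e^(−λ·61.4) = 0.25, so λ = −ln(0.25)/61.4 = 0.0226.

λ ≈ 0.0226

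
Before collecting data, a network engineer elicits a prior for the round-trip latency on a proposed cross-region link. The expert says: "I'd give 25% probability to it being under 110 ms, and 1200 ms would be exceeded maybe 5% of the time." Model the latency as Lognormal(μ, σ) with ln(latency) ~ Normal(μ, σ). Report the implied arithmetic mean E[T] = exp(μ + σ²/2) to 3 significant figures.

If T ~ Lognormal(μ,σ) then ln T ~ Normal(μ,σ), so the p-quantile of ln T is μ + z_p·σ.
ln(110) = 4.7 and ln(1200) = 7.09; z_{0.25} = -0.6745, z_{0.95} = 1.645.
σ = (7.09 − 4.7)/(1.645 − (-0.6745)) = 1.030.
μ = 4.7 − (-0.6745)·1.030 = 5.395.
E[T] = exp(μ + σ²/2) = exp(5.395 + 0.5307) = 375 ms.

E[T] ≈ 375 ms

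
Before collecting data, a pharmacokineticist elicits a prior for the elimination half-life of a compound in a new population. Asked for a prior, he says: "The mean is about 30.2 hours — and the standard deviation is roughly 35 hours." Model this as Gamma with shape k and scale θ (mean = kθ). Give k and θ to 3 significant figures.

For Gamma(k, scale θ): mean = kθ, variance = kθ², so CV = 1/√k.
CV = SD/mean = 35/30.2 = 1.159, hence k = 1/CV² = 0.745.
Then θ = mean/k = 30.2/0.745 = 40.6.

k ≈ 0.745, θ ≈ 40.6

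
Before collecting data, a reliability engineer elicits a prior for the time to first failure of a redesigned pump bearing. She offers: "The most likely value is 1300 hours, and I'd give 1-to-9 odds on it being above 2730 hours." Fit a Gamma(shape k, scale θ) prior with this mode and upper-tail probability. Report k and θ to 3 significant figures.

k ≈ 4.49, θ ≈ 373

Gamma(k,θ) with k>1 has mode (k−1)θ, so θ = 1300/(k−1).
Need P(X < 2730) = 0.9 with θ tied to k this way. Start at k = 2, θ = 1300: P(X<2730) ≈ 0.620.
Too low — raise k to concentrate. Iterating converges to k ≈ 4.49.
Then θ = 1300/(4.49−1) ≈ 373.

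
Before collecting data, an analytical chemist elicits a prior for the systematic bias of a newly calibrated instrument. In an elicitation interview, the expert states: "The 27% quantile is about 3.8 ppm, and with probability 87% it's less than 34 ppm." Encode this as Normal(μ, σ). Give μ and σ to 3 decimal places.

The p-quantile of Normal(μ,σ) is μ + z_p·σ, with z_{0.27} = -0.6128 and z_{0.87} = 1.126.
Eliminate σ: μ = (z₂·x₁ − z₁·x₂)/(z₂ − z₁) = (1.126·3.8 − (-0.6128)·34)/1.739 = 14.441.
Then σ = (x₂ − x₁)/(z₂ − z₁) = (34 − 3.8)/1.739 = 17.364.

μ = 14.441, σ = 17.364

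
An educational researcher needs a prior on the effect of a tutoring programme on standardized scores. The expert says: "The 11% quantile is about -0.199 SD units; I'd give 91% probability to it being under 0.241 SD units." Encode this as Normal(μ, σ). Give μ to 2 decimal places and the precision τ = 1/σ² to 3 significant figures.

μ = 0.01, τ = 34

For Normal(μ,σ), the p-quantile is μ + z_p·σ. Here z_{0.11} = -1.227, z_{0.91} = 1.341.
So -0.199 = μ − 1.227σ and 0.241 = μ + 1.341σ.
Subtracting: σ = (0.241 − -0.199)/(1.341 − (-1.227)) = 0.17.
Then μ = -0.199 − (-1.227)·0.17 = 0.01.
Precision τ = 1/σ² = 1/0.1714² = 34.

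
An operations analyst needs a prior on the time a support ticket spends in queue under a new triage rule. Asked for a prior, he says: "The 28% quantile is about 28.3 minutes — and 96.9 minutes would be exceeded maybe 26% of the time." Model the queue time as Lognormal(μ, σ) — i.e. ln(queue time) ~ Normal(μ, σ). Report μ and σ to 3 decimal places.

If T ~ Lognormal(μ,σ) then ln T ~ Normal(μ,σ), so the p-quantile of ln T is μ + z_p·σ.
ln(28.3) = 3.343 and ln(96.9) = 4.574; z_{0.28} = -0.5828, z_{0.74} = 0.6433.
σ = (4.574 − 3.343)/(0.6433 − (-0.5828)) = 1.004.
μ = 3.343 − (-0.5828)·1.004 = 3.928.

μ ≈ 3.928, σ ≈ 1.004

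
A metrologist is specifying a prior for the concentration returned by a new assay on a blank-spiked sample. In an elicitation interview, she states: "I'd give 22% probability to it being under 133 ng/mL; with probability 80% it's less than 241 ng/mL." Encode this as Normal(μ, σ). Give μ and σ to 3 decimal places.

μ = 184.677, σ = 66.922

The p-quantile of Normal(μ,σ) is μ + z_p·σ, with z_{0.22} = -0.7722 and z_{0.8} = 0.8416.
Eliminate σ: μ = (z₂·x₁ − z₁·x₂)/(z₂ − z₁) = (0.8416·133 − (-0.7722)·241)/1.614 = 184.677.
Then σ = (x₂ − x₁)/(z₂ − z₁) = (241 − 133)/1.614 = 66.922.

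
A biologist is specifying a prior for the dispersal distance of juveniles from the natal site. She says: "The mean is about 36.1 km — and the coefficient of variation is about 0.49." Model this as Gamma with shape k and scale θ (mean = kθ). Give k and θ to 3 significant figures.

k ≈ 4.16, θ ≈ 8.67

For Gamma(k, scale θ): mean = kθ, variance = kθ², so CV = 1/√k.
CV = 0.49, hence k = 1/CV² = 4.16.
Then θ = mean/k = 36.1/4.16 = 8.67.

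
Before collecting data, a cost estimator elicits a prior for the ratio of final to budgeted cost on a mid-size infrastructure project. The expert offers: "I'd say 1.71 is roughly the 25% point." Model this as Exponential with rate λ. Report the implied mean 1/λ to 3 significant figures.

mean ≈ 5.94

P(T < 1.71) = 1 − e^(−λ·1.71) = 0.25, so λ = −ln(1−0.25)/1.71 = −ln(0.75)/1.71 = 0.168.
Mean = 1/λ = 5.94.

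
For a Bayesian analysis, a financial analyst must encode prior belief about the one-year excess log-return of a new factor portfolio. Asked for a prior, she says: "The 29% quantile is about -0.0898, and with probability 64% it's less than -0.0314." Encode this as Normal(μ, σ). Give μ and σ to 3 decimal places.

For Normal(μ,σ), the p-quantile is μ + z_p·σ. Here z_{0.29} = -0.5534, z_{0.64} = 0.3585.
So -0.0898 = μ − 0.5534σ and -0.0314 = μ + 0.3585σ.
Subtracting: σ = (-0.0314 − -0.0898)/(0.3585 − (-0.5534)) = 0.064.
Then μ = -0.0898 − (-0.5534)·0.064 = -0.054.

μ = -0.054, σ = 0.064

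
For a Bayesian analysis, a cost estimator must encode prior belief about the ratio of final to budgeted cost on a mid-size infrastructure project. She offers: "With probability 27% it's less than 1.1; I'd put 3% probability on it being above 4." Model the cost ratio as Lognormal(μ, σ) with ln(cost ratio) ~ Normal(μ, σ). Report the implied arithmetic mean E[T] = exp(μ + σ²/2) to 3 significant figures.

E[T] ≈ 1.73

If T ~ Lognormal(μ,σ) then ln T ~ Normal(μ,σ), so the p-quantile of ln T is μ + z_p·σ.
ln(1.1) = 0.09531 and ln(4) = 1.386; z_{0.27} = -0.6128, z_{0.97} = 1.881.
σ = (1.386 − 0.09531)/(1.881 − (-0.6128)) = 0.518.
μ = 0.09531 − (-0.6128)·0.518 = 0.413.
E[T] = exp(μ + σ²/2) = exp(0.413 + 0.1340) = 1.73.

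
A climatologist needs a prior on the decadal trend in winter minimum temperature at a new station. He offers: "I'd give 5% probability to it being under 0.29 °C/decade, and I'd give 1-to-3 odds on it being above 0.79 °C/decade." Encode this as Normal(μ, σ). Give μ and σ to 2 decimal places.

μ = 0.64, σ = 0.22

The p-quantile of Normal(μ,σ) is μ + z_p·σ, with z_{0.05} = -1.645 and z_{0.75} = 0.6745.
Eliminate σ: μ = (z₂·x₁ − z₁·x₂)/(z₂ − z₁) = (0.6745·0.29 − (-1.645)·0.79)/2.319 = 0.64.
Then σ = (x₂ − x₁)/(z₂ − z₁) = (0.79 − 0.29)/2.319 = 0.22.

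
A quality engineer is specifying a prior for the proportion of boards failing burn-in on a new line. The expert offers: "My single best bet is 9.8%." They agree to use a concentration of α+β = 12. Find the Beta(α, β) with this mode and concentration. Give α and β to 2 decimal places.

For α,β > 1 the Beta mode is (α−1)/(α+β−2). With α+β = 12, the mode is (α−1)/10.
Set (α−1)/10 = 0.098 → α = 1 + 0.098·10 = 1.98.
β = 12 − α = 10.02.

α = 1.98, β = 10.02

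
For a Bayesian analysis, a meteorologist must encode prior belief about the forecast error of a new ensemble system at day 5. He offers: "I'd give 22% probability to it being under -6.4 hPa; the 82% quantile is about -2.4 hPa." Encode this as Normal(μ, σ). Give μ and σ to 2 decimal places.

For Normal(μ,σ), the p-quantile is μ + z_p·σ. Here z_{0.22} = -0.7722, z_{0.82} = 0.9154.
So -6.4 = μ − 0.7722σ and -2.4 = μ + 0.9154σ.
Subtracting: σ = (-2.4 − -6.4)/(0.9154 − (-0.7722)) = 2.37.
Then μ = -6.4 − (-0.7722)·2.37 = -4.57.

μ = -4.57, σ = 2.37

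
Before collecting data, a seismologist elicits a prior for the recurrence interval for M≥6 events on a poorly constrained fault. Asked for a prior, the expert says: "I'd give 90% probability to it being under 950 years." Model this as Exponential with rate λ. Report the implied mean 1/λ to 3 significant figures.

P(T < 950.0) = 1 − e^(−λ·950.0) = 0.9, so λ = −ln(1−0.9)/950.0 = −ln(0.1)/950.0 = 0.00242.
Mean = 1/λ = 413 years.

mean ≈ 413 years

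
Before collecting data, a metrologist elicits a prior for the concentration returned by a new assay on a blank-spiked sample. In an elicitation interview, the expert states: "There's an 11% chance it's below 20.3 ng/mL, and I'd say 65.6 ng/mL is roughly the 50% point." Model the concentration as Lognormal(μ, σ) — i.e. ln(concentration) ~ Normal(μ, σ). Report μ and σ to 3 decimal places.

If T ~ Lognormal(μ,σ) then ln T ~ Normal(μ,σ), so the p-quantile of ln T is μ + z_p·σ.
ln(20.3) = 3.011 and ln(65.6) = 4.184; z_{0.11} = -1.227, z_{0.5} = 0.
σ = (4.184 − 3.011)/(0 − (-1.227)) = 0.956.
μ = 3.011 − (-1.227)·0.956 = 4.184.

μ ≈ 4.184, σ ≈ 0.956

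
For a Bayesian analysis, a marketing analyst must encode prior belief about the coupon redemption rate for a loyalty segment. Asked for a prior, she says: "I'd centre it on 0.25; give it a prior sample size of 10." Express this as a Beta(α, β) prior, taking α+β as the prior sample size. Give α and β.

Under the effective-sample-size interpretation, Beta(α, β) has prior mean α/(α+β) and prior sample size α+β.
So α+β = 10 and α/(α+β) = 0.25, giving α = 0.25·10 = 2.5 and β = 10 − 2.5 = 7.5.

α = 2.5, β = 7.5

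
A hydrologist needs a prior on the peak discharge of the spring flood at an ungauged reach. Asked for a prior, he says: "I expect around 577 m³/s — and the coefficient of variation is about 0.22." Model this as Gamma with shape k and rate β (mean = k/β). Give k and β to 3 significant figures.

k ≈ 20.7, β ≈ 0.0358

For Gamma(k, rate β): mean = k/β, variance = k/β², so CV = 1/√k.
CV = 0.22, hence k = 1/CV² = 20.7.
Then β = k/mean = 20.7/577 = 0.0358.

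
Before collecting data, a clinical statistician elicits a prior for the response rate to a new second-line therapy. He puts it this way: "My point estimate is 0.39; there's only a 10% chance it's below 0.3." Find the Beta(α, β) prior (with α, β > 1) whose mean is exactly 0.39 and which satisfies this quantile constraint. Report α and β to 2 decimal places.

α ≈ 18.23, β ≈ 28.52

With mean 0.39 fixed, write α = 0.39s, β = 0.61s where s = α+β.
Need P(θ < 0.3) = 0.1 under Beta(0.39s, 0.61s). Normal approximation: (q−m)/√(m(1−m)/s) ≈ z_{0.1} = -1.28, so s ≈ 0.39·0.61·(-1.28)²/(0.3−0.39)² = 48.2.
At s = 48.2: P(θ<0.3) ≈ 0.096. Adjusting to match 0.1 gives s ≈ 46.75.
So α = 0.39·46.75 ≈ 18.23, β = 0.61·46.75 ≈ 28.52.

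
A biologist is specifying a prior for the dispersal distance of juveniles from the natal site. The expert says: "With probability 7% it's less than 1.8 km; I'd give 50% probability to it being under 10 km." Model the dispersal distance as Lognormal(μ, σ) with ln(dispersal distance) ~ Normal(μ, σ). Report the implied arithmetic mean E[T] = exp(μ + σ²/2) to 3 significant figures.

E[T] ≈ 19.6 km

If T ~ Lognormal(μ,σ) then ln T ~ Normal(μ,σ), so the p-quantile of ln T is μ + z_p·σ.
ln(1.8) = 0.5878 and ln(10) = 2.303; z_{0.07} = -1.476, z_{0.5} = 0.
σ = (2.303 − 0.5878)/(0 − (-1.476)) = 1.162.
μ = 0.5878 − (-1.476)·1.162 = 2.303.
E[T] = exp(μ + σ²/2) = exp(2.303 + 0.6751) = 19.6 km.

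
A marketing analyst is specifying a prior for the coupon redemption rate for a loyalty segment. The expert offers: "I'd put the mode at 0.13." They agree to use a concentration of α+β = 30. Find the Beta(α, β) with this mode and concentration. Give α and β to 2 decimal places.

For α,β > 1 the Beta mode is (α−1)/(α+β−2). With α+β = 30, the mode is (α−1)/28.
Set (α−1)/28 = 0.13 → α = 1 + 0.13·28 = 4.64.
β = 30 − α = 25.36.

α = 4.64, β = 25.36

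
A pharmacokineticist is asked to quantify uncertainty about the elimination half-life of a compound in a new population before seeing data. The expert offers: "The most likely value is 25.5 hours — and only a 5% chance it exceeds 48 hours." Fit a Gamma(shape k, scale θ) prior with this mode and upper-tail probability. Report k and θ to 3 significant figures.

k ≈ 7.95, θ ≈ 3.67

Gamma(k,θ) with k>1 has mode (k−1)θ, so θ = 25.5/(k−1).
Need P(X < 48) = 0.95 with θ tied to k this way. Start at k = 2, θ = 25.5: P(X<48) ≈ 0.561.
Too low — raise k to concentrate. Iterating converges to k ≈ 7.95.
Then θ = 25.5/(7.95−1) ≈ 3.67.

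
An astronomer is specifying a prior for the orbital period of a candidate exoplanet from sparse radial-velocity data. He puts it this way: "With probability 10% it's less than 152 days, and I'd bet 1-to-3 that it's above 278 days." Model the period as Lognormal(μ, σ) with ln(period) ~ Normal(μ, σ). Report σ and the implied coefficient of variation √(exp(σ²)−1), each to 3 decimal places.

σ ≈ 0.309, CV ≈ 0.316

If T ~ Lognormal(μ,σ) then ln T ~ Normal(μ,σ), so the p-quantile of ln T is μ + z_p·σ.
ln(152) = 5.024 and ln(278) = 5.628; z_{0.1} = -1.282, z_{0.75} = 0.6745.
σ = (5.628 − 5.024)/(0.6745 − (-1.282)) = 0.309.
μ = 5.024 − (-1.282)·0.309 = 5.419.
CV = √(exp(σ²)−1) = √(exp(0.0953)−1) = 0.316.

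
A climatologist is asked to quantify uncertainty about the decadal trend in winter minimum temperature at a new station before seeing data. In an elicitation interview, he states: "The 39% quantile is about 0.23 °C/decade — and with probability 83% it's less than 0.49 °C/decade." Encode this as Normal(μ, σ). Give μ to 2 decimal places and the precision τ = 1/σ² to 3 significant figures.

μ = 0.29, τ = 22.5

For Normal(μ,σ), the p-quantile is μ + z_p·σ. Here z_{0.39} = -0.2793, z_{0.83} = 0.9542.
So 0.23 = μ − 0.2793σ and 0.49 = μ + 0.9542σ.
Subtracting: σ = (0.49 − 0.23)/(0.9542 − (-0.2793)) = 0.21.
Then μ = 0.23 − (-0.2793)·0.21 = 0.29.
Precision τ = 1/σ² = 1/0.2108² = 22.5.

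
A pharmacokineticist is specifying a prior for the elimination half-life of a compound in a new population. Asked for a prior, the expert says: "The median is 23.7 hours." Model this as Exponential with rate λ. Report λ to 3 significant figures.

Exponential median = ln 2 / λ, so λ = ln 2 / 23.7 = 0.0292.

λ ≈ 0.0292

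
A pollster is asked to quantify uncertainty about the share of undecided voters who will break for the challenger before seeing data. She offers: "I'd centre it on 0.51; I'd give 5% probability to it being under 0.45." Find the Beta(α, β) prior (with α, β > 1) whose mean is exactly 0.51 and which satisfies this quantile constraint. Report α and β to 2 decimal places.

α ≈ 95.54, β ≈ 91.79

With mean 0.51 fixed, write α = 0.51s, β = 0.49s where s = α+β.
Need P(θ < 0.45) = 0.05 under Beta(0.51s, 0.49s). Normal approximation: (q−m)/√(m(1−m)/s) ≈ z_{0.05} = -1.64, so s ≈ 0.51·0.49·(-1.64)²/(0.45−0.51)² = 187.8.
At s = 187.8: P(θ<0.45) ≈ 0.050. Adjusting to match 0.05 gives s ≈ 187.33.
So α = 0.51·187.33 ≈ 95.54, β = 0.49·187.33 ≈ 91.79.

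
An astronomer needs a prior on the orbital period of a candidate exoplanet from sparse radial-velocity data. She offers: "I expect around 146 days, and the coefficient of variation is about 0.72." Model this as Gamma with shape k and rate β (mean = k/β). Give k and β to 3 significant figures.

For Gamma(k, rate β): mean = k/β, variance = k/β², so CV = 1/√k.
CV = 0.72, hence k = 1/CV² = 1.93.
Then β = k/mean = 1.93/146 = 0.0132.

k ≈ 1.93, β ≈ 0.0132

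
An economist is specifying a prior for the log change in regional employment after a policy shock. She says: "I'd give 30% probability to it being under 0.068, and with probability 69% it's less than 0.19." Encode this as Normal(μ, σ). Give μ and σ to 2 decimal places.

The p-quantile of Normal(μ,σ) is μ + z_p·σ, with z_{0.3} = -0.5244 and z_{0.69} = 0.4959.
Eliminate σ: μ = (z₂·x₁ − z₁·x₂)/(z₂ − z₁) = (0.4959·0.068 − (-0.5244)·0.19)/1.02 = 0.13.
Then σ = (x₂ − x₁)/(z₂ − z₁) = (0.19 − 0.068)/1.02 = 0.12.

μ = 0.13, σ = 0.12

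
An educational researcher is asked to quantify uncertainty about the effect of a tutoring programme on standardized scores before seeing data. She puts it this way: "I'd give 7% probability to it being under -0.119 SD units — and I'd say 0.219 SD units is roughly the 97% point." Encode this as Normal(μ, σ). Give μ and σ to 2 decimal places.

The p-quantile of Normal(μ,σ) is μ + z_p·σ, with z_{0.07} = -1.476 and z_{0.97} = 1.881.
Eliminate σ: μ = (z₂·x₁ − z₁·x₂)/(z₂ − z₁) = (1.881·-0.119 − (-1.476)·0.219)/3.357 = 0.03.
Then σ = (x₂ − x₁)/(z₂ − z₁) = (0.219 − -0.119)/3.357 = 0.10.

μ = 0.03, σ = 0.10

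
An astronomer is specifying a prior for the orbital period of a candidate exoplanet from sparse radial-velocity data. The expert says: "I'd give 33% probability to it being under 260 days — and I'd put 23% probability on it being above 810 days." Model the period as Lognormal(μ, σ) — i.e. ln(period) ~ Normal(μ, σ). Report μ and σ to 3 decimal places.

μ ≈ 5.985, σ ≈ 0.964

If T ~ Lognormal(μ,σ) then ln T ~ Normal(μ,σ), so the p-quantile of ln T is μ + z_p·σ.
ln(260) = 5.561 and ln(810) = 6.697; z_{0.33} = -0.4399, z_{0.77} = 0.7388.
σ = (6.697 − 5.561)/(0.7388 − (-0.4399)) = 0.964.
μ = 5.561 − (-0.4399)·0.964 = 5.985.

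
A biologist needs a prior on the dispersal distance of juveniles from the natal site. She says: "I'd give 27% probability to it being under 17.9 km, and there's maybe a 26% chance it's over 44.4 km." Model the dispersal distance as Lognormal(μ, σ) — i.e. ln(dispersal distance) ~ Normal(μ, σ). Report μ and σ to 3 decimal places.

μ ≈ 3.328, σ ≈ 0.723

If T ~ Lognormal(μ,σ) then ln T ~ Normal(μ,σ), so the p-quantile of ln T is μ + z_p·σ.
ln(17.9) = 2.885 and ln(44.4) = 3.793; z_{0.27} = -0.6128, z_{0.74} = 0.6433.
σ = (3.793 − 2.885)/(0.6433 − (-0.6128)) = 0.723.
μ = 2.885 − (-0.6128)·0.723 = 3.328.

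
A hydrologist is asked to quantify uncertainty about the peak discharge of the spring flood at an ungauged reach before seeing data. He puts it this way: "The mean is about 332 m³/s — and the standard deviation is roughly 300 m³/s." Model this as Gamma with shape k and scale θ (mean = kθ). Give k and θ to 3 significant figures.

k ≈ 1.22, θ ≈ 271

For Gamma(k, scale θ): mean = kθ, variance = kθ², so CV = 1/√k.
CV = SD/mean = 300/332 = 0.9036, hence k = 1/CV² = 1.22.
Then θ = mean/k = 332/1.22 = 271.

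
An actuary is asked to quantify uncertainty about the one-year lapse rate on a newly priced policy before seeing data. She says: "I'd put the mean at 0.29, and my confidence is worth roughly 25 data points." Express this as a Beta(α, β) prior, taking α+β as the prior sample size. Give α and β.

Under the effective-sample-size interpretation, Beta(α, β) has prior mean α/(α+β) and prior sample size α+β.
So α+β = 25 and α/(α+β) = 0.29, giving α = 0.29·25 = 7.25 and β = 25 − 7.25 = 17.75.

α = 7.25, β = 17.75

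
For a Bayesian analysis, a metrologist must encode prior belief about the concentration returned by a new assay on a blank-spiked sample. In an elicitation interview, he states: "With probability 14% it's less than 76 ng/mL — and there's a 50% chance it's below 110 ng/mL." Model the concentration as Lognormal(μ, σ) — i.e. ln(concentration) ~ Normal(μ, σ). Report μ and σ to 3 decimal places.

μ ≈ 4.700, σ ≈ 0.342

If T ~ Lognormal(μ,σ) then ln T ~ Normal(μ,σ), so the p-quantile of ln T is μ + z_p·σ.
ln(76) = 4.331 and ln(110) = 4.7; z_{0.14} = -1.08, z_{0.5} = 0.
σ = (4.7 − 4.331)/(0 − (-1.08)) = 0.342.
μ = 4.331 − (-1.08)·0.342 = 4.700.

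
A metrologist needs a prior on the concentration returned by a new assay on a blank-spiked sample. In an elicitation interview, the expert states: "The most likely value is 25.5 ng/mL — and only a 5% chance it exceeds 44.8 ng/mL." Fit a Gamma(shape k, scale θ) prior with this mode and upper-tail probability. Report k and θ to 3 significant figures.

k ≈ 9.78, θ ≈ 2.9

Gamma(k,θ) with k>1 has mode (k−1)θ, so θ = 25.5/(k−1).
Need P(X < 44.8) = 0.95 with θ tied to k this way. Start at k = 2, θ = 25.5: P(X<44.8) ≈ 0.524.
Too low — raise k to concentrate. Iterating converges to k ≈ 9.78.
Then θ = 25.5/(9.78−1) ≈ 2.9.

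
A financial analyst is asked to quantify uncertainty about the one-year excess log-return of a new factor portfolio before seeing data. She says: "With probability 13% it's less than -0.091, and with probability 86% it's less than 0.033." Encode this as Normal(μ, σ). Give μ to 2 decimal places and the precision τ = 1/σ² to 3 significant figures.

The p-quantile of Normal(μ,σ) is μ + z_p·σ, with z_{0.13} = -1.126 and z_{0.86} = 1.08.
Eliminate σ: μ = (z₂·x₁ − z₁·x₂)/(z₂ − z₁) = (1.08·-0.091 − (-1.126)·0.033)/2.207 = -0.03.
Then σ = (x₂ − x₁)/(z₂ − z₁) = (0.033 − -0.091)/2.207 = 0.06.
Precision τ = 1/σ² = 1/0.05619² = 317.

μ = -0.03, τ = 317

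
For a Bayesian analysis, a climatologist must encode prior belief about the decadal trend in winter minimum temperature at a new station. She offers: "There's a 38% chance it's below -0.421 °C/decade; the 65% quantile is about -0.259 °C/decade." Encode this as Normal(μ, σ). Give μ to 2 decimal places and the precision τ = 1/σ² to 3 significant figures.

μ = -0.35, τ = 18.2

The p-quantile of Normal(μ,σ) is μ + z_p·σ, with z_{0.38} = -0.3055 and z_{0.65} = 0.3853.
Eliminate σ: μ = (z₂·x₁ − z₁·x₂)/(z₂ − z₁) = (0.3853·-0.421 − (-0.3055)·-0.259)/0.6908 = -0.35.
Then σ = (x₂ − x₁)/(z₂ − z₁) = (-0.259 − -0.421)/0.6908 = 0.23.
Precision τ = 1/σ² = 1/0.2345² = 18.2.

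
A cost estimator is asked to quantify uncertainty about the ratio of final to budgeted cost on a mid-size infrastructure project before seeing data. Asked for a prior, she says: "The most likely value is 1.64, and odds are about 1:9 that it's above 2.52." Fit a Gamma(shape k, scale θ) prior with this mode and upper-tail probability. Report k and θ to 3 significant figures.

k ≈ 11.1, θ ≈ 0.162

Gamma(k,θ) with k>1 has mode (k−1)θ, so θ = 1.64/(k−1).
Need P(X < 2.52) = 0.9 with θ tied to k this way. Start at k = 2, θ = 1.64: P(X<2.52) ≈ 0.454.
Too low — raise k to concentrate. Iterating converges to k ≈ 11.1.
Then θ = 1.64/(11.1−1) ≈ 0.162.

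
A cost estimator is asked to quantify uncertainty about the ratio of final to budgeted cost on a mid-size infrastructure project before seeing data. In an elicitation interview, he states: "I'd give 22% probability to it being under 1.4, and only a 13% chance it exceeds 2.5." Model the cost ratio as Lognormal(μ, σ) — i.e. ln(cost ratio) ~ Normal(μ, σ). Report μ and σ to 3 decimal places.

μ ≈ 0.572, σ ≈ 0.305

If T ~ Lognormal(μ,σ) then ln T ~ Normal(μ,σ), so the p-quantile of ln T is μ + z_p·σ.
ln(1.4) = 0.3365 and ln(2.5) = 0.9163; z_{0.22} = -0.7722, z_{0.87} = 1.126.
σ = (0.9163 − 0.3365)/(1.126 − (-0.7722)) = 0.305.
μ = 0.3365 − (-0.7722)·0.305 = 0.572.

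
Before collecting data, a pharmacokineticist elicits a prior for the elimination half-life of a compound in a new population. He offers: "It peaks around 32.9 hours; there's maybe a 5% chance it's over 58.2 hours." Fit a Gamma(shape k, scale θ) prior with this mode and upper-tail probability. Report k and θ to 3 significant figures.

k ≈ 9.57, θ ≈ 3.84

Gamma(k,θ) with k>1 has mode (k−1)θ, so θ = 32.9/(k−1).
Need P(X < 58.2) = 0.95 with θ tied to k this way. Start at k = 2, θ = 32.9: P(X<58.2) ≈ 0.528.
Too low — raise k to concentrate. Iterating converges to k ≈ 9.57.
Then θ = 32.9/(9.57−1) ≈ 3.84.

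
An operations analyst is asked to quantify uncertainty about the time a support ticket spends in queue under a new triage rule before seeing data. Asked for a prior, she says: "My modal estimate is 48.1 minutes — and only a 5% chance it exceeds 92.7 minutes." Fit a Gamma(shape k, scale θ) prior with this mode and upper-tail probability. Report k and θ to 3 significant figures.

Gamma(k,θ) with k>1 has mode (k−1)θ, so θ = 48.1/(k−1).
Need P(X < 92.7) = 0.95 with θ tied to k this way. Start at k = 2, θ = 48.1: P(X<92.7) ≈ 0.574.
Too low — raise k to concentrate. Iterating converges to k ≈ 7.45.
Then θ = 48.1/(7.45−1) ≈ 7.45.

k ≈ 7.45, θ ≈ 7.45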